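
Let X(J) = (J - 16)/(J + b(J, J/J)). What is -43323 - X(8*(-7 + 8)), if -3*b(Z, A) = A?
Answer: -996405/23 ≈ -43322.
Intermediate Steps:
b(Z, A) = -A/3
X(J) = (-16 + J)/(-1/3 + J) (X(J) = (J - 16)/(J - J/(3*J)) = (-16 + J)/(J - 1/3*1) = (-16 + J)/(J - 1/3) = (-16 + J)/(-1/3 + J))
-43323 - X(8*(-7 + 8)) = -43323 - 3*(-16 + 8*(-7 + 8))/(-1 + 3*(8*(-7 + 8))) = -43323 - 3*(-16 + 8*1)/(-1 + 3*(8*1)) = -43323 - 3*(-16 + 8)/(-1 + 3*8) = -43323 - 3*(-8)/(-1 + 24) = -43323 - 3*(-8)/23 = -43323 - 1*(-24/23) = -43323 + 24/23 = -996405/23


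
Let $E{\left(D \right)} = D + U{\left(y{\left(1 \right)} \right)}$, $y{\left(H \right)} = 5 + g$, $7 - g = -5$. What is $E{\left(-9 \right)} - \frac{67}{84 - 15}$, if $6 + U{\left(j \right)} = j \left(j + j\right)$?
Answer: $\frac{38780}{69} \approx 562.03$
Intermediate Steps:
$g = 12$ ($g = 7 - -5 = 7 + 5 = 12$)
$y{\left(H \right)} = 17$ ($y{\left(H \right)} = 5 + 12 = 17$)
$U{\left(j \right)} = -6 + 2 j^{2}$ ($U{\left(j \right)} = -6 + j \left(j + j\right) = -6 + j 2 j = -6 + 2 j^{2}$)
$E{\left(D \right)} = 572 + D$ ($E{\left(D \right)} = D - \left(6 - 2 \cdot 17^{2}\right) = D + \left(-6 + 2 \cdot 289\right) = D + \left(-6 + 578\right) = D + 572 = 572 + D$)
$E{\left(-9 \right)} - \frac{67}{84 - 15} = \left(572 - 9\right) - \frac{67}{84 - 15} = 563 - \frac{67}{69} = \frac{38780}{69}$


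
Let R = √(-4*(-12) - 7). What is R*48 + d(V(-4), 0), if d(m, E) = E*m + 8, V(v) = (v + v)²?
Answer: 8 + 48*√41 ≈ 315.35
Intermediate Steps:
V(v) = 4*v² (V(v) = (2*v)² = 4*v²)
d(m, E) = 8 + E*m
R = √41 (R = √(48 - 7) = √41 ≈ 6.4031)
R*48 + d(V(-4), 0) = √41*48 + (8 + 0*(4*(-4)²)) = 48*√41 + (8 + 0*(4*16)) = 48*√41 + (8 + 0*64) = 48*√41 + (8 + 0) = 48*√41 + 8 = 8 + 48*√41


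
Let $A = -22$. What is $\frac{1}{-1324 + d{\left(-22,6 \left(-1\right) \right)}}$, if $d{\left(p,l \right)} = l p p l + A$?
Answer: $\frac{1}{16078} \approx 6.2197 \cdot 10^{-5}$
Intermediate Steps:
$d{\left(p,l \right)} = -22 + l^{2} p^{2}$ ($d{\left(p,l \right)} = l p p l - 22 = l p^{2} l - 22 = l^{2} p^{2} - 22 = -22 + l^{2} p^{2}$)
$\frac{1}{-1324 + d{\left(-22,6 \left(-1\right) \right)}} = \frac{1}{-1324 - \left(22 - \left(6 \left(-1\right)\right)^{2} \left(-22\right)^{2}\right)} = \frac{1}{-1324 - \left(22 - \left(-6\right)^{2} \cdot 484\right)} = \frac{1}{-1324 + \left(-22 + 36 \cdot 484\right)} = \frac{1}{-1324 + \left(-22 + 17424\right)} = \frac{1}{-1324 + 17402} = \frac{1}{16078}$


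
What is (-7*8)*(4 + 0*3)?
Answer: -224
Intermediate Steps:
(-7*8)*(4 + 0*3) = -56*(4 + 0) = -56*4 = -224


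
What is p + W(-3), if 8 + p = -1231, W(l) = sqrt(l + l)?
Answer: -1239 + I*sqrt(6) ≈ -1239.0 + 2.4495*I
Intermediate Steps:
W(l) = sqrt(2)*sqrt(l) (W(l) = sqrt(2*l) = sqrt(2)*sqrt(l))
p = -1239 (p = -8 - 1231 = -1239)
p + W(-3) = -1239 + sqrt(2)*sqrt(-3) = -1239 + sqrt(2)*(I*sqrt(3)) = -1239 + I*sqrt(6)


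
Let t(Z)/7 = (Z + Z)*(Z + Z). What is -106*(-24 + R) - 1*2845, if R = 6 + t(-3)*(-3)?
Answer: 79199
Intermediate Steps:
t(Z) = 28*Z**2 (t(Z) = 7*((Z + Z)*(Z + Z)) = 7*((2*Z)*(2*Z)) = 7*(4*Z**2) = 28*Z**2)
R = -750 (R = 6 + (28*(-3)**2)*(-3) = 6 + (28*9)*(-3) = 6 + 252*(-3) = 6 - 756 = -750)
-106*(-24 + R) - 1*2845 = -106*(-24 - 750) - 1*2845 = -106*(-774) - 2845 = 82044 - 2845 = 79199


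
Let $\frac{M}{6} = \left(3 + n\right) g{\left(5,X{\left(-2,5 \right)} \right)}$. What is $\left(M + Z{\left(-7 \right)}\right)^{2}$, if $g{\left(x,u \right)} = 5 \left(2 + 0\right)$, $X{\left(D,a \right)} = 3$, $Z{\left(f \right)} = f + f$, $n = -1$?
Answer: $11236$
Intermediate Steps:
$Z{\left(f \right)} = 2 f$
$g{\left(x,u \right)} = 10$ ($g{\left(x,u \right)} = 5 \cdot 2 = 10$)
$M = 120$ ($M = 6 \left(3 - 1\right) 10 = 6 \cdot 2 \cdot 10 = 6 \cdot 20 = 120$)
$\left(M + Z{\left(-7 \right)}\right)^{2} = \left(120 + 2 \left(-7\right)\right)^{2} = \left(120 - 14\right)^{2} = 106^{2} = 11236$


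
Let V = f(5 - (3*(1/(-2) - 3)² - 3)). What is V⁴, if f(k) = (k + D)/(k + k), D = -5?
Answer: 531441/4477456 ≈ 0.11869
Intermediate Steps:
f(k) = (-5 + k)/(2*k) (f(k) = (k - 5)/(k + k) = (-5 + k)/((2*k)) = (-5 + k)*(1/(2*k)) = (-5 + k)/(2*k))
V = 27/46 (V = (-5 + (5 - (3*(1/(-2) - 3)² - 3)))/(2*(5 - (3*(1/(-2) - 3)² - 3))) = (-5 + (5 - (3*(-½ - 3)² - 3)))/(2*(5 - (3*(-½ - 3)² - 3))) = (-5 + (5 - (3*(-7/2)² - 3)))/(2*(5 - (3*(-7/2)² - 3))) = (-5 + (5 - (3*(49/4) - 3)))/(2*(5 - (3*(49/4) - 3))) = (-5 + (5 - (147/4 - 3)))/(2*(5 - (147/4 - 3))) = (-5 + (5 - 1*135/4))/(2*(5 - 1*135/4)) = (-5 + (5 - 135/4))/(2*(5 - 135/4)) = (-5 - 115/4)/(2*(-115/4)) = (½)*(-4/115)*(-135/4) = 27/46 ≈ 0.58696)
V⁴ = (27/46)⁴ = 531441/4477456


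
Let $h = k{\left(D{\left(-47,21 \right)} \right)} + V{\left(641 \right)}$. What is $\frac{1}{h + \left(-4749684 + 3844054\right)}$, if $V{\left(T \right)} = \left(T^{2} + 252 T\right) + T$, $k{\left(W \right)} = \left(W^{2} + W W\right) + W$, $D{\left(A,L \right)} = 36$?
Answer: $- \frac{1}{329948} \approx -3.0308 \cdot 10^{-6}$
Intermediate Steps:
$k{\left(W \right)} = W + 2 W^{2}$ ($k{\left(W \right)} = \left(W^{2} + W^{2}\right) + W = 2 W^{2} + W = W + 2 W^{2}$)
$V{\left(T \right)} = T^{2} + 253 T$
$h = 575682$ ($h = 36 \left(1 + 2 \cdot 36\right) + 641 \left(253 + 641\right) = 36 \left(1 + 72\right) + 641 \cdot 894 = 36 \cdot 73 + 573054 = 2628 + 573054 = 575682$)
$\frac{1}{h + \left(-4749684 + 3844054\right)} = \frac{1}{575682 + \left(-4749684 + 3844054\right)} = \frac{1}{575682 - 905630} = \frac{1}{-329948} = - \frac{1}{329948}$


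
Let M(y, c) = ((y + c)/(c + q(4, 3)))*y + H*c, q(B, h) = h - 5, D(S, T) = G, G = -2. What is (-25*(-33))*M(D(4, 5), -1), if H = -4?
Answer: 1650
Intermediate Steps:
D(S, T) = -2
q(B, h) = -5 + h
M(y, c) = -4*c + y*(c + y)/(-2 + c) (M(y, c) = ((y + c)/(c + (-5 + 3)))*y - 4*c = ((c + y)/(c - 2))*y - 4*c = ((c + y)/(-2 + c))*y - 4*c = y*(c + y)/(-2 + c) - 4*c = -4*c + y*(c + y)/(-2 + c))
(-25*(-33))*M(D(4, 5), -1) = (-25*(-33))*(((-2)² - 4*(-1)² + 8*(-1) - 1*(-2))/(-2 - 1)) = 825*((4 - 4*1 - 8 + 2)/(-3)) = 825*(-(4 - 4 - 8 + 2)/3) = 825*(-⅓*(-6)) = 825*2 = 1650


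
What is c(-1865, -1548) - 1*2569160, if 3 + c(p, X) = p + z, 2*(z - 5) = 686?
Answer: -2570680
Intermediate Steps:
z = 348 (z = 5 + (½)*686 = 5 + 343 = 348)
c(p, X) = 345 + p (c(p, X) = -3 + (p + 348) = -3 + (348 + p) = 345 + p)
c(-1865, -1548) - 1*2569160 = (345 - 1865) - 1*2569160 = -1520 - 2569160 = -2570680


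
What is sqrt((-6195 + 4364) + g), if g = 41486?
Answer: sqrt(39655) ≈ 199.14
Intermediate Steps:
sqrt((-6195 + 4364) + g) = sqrt((-6195 + 4364) + 41486) = sqrt(-1831 + 41486) = sqrt(39655)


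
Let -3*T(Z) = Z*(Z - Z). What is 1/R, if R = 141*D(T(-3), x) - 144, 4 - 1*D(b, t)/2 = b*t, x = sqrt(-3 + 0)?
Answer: 1/984 ≈ 0.0010163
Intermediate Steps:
x = I*sqrt(3) (x = sqrt(-3) = I*sqrt(3) ≈ 1.732*I)
T(Z) = 0 (T(Z) = -Z*(Z - Z)/3 = -Z*0/3 = -1/3*0 = 0)
D(b, t) = 8 - 2*b*t
R = 984 (R = 141*(8 - 2*0*I*sqrt(3)) - 144 = 141*(8 + 0) - 144 = 141*8 - 144 = 1128 - 144 = 984)
1/R = 1/984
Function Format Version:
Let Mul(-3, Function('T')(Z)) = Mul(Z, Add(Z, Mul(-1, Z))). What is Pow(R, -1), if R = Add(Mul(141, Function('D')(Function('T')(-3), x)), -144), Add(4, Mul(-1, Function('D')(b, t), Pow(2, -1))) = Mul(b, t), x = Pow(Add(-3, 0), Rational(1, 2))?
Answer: Rational(1, 984) ≈ 0.0010163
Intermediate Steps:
x = Mul(I, Pow(3, Rational(1, 2))) (x = Pow(-3, Rational(1, 2)) = Mul(I, Pow(3, Rational(1, 2))) ≈ Mul(1.7320, I))
Function('T')(Z) = 0 (Function('T')(Z) = Mul(Rational(-1, 3), Mul(Z, Add(Z, Mul(-1, Z)))) = Mul(Rational(-1, 3), Mul(Z, 0)) = Mul(Rational(-1, 3), 0) = 0)
Function('D')(b, t) = Add(8, Mul(-2, b, t)) (Function('D')(b, t) = Add(8, Mul(-2, Mul(b, t))) = Add(8, Mul(-2, b, t)))
R = 984 (R = Add(Mul(141, Add(8, Mul(-2, 0, Mul(I, Pow(3, Rational(1, 2)))))), -144) = Add(Mul(141, Add(8, 0)), -144) = Add(Mul(141, 8), -144) = Add(1128, -144) = 984)
Pow(R, -1) = Pow(984, -1) = Rational(1, 984)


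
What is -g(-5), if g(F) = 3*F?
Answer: 15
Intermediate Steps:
-g(-5) = -3*(-5) = -1*(-15) = 15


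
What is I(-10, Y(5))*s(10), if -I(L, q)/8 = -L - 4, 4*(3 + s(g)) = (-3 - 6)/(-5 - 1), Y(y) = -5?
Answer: 126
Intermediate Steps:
s(g) = -21/8 (s(g) = -3 + ((-3 - 6)/(-5 - 1))/4 = -3 + (-9/(-6))/4 = -3 + (-9*(-⅙))/4 = -3 + (¼)*(3/2) = -3 + 3/8 = -21/8)
I(L, q) = 32 + 8*L (I(L, q) = -8*(-L - 4) = -8*(-4 - L) = 32 + 8*L)
I(-10, Y(5))*s(10) = (32 + 8*(-10))*(-21/8) = (32 - 80)*(-21/8) = -48*(-21/8) = 126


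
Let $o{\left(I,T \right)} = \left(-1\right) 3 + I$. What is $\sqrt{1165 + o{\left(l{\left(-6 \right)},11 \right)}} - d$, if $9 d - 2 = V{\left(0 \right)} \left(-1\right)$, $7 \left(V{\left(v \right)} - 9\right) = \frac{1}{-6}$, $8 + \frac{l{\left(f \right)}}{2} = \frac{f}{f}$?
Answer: $\frac{293}{378} + 2 \sqrt{287} \approx 34.657$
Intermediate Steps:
$l{\left(f \right)} = -14$ ($l{\left(f \right)} = -16 + 2 \frac{f}{f} = -16 + 2 \cdot 1 = -16 + 2 = -14$)
$V{\left(v \right)} = \frac{377}{42}$ ($V{\left(v \right)} = 9 + \frac{1}{7 \left(-6\right)} = 9 + \frac{1}{7} \left(- \frac{1}{6}\right) = 9 - \frac{1}{42} = \frac{377}{42}$)
$o{\left(I,T \right)} = -3 + I$
$d = - \frac{293}{378}$ ($d = \frac{2}{9} + \frac{\frac{377}{42} \left(-1\right)}{9} = \frac{2}{9} + \frac{1}{9} \left(- \frac{377}{42}\right) = \frac{2}{9} - \frac{377}{378} = - \frac{293}{378} \approx -0.77513$)
$\sqrt{1165 + o{\left(l{\left(-6 \right)},11 \right)}} - d = \sqrt{1165 - 17} - - \frac{293}{378} = \sqrt{1165 - 17} + \frac{293}{378} = \sqrt{1148} + \frac{293}{378} = 2 \sqrt{287} + \frac{293}{378} = \frac{293}{378} + 2 \sqrt{287}$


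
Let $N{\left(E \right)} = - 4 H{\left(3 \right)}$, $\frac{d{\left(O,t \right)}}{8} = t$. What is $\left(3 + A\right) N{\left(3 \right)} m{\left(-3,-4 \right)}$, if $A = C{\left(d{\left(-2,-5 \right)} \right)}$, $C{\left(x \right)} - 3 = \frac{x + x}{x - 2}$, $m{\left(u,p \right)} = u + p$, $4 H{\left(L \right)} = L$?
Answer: $166$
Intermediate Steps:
$H{\left(L \right)} = \frac{L}{4}$
$d{\left(O,t \right)} = 8 t$
$m{\left(u,p \right)} = p + u$
$C{\left(x \right)} = 3 + \frac{2 x}{-2 + x}$ ($C{\left(x \right)} = 3 + \frac{x + x}{x - 2} = 3 + \frac{2 x}{-2 + x}$)
$N{\left(E \right)} = -3$ ($N{\left(E \right)} = - 4 \cdot \frac{1}{4} \cdot 3 = \left(-4\right) \frac{3}{4} = -3$)
$A = \frac{103}{21}$ ($A = \frac{-6 + 5 \cdot 8 \left(-5\right)}{-2 + 8 \left(-5\right)} = \frac{-6 + 5 \left(-40\right)}{-2 - 40} = \frac{-6 - 200}{-42} = \left(- \frac{1}{42}\right) \left(-206\right) = \frac{103}{21} \approx 4.9048$)
$\left(3 + A\right) N{\left(3 \right)} m{\left(-3,-4 \right)} = \left(3 + \frac{103}{21}\right) \left(-3\right) \left(-4 - 3\right) = \frac{166}{21} \left(-3\right) \left(-7\right) = \left(- \frac{166}{7}\right) \left(-7\right) = 166$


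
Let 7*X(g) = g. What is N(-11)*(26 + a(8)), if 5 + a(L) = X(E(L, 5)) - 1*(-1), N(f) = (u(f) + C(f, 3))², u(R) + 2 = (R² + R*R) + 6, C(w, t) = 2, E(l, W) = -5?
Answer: 9164096/7 ≈ 1.3092e+6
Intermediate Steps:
X(g) = g/7
u(R) = 4 + 2*R² (u(R) = -2 + ((R² + R*R) + 6) = -2 + ((R² + R²) + 6) = -2 + (2*R² + 6) = -2 + (6 + 2*R²) = 4 + 2*R²)
N(f) = (6 + 2*f²)² (N(f) = ((4 + 2*f²) + 2)² = (6 + 2*f²)²)
a(L) = -33/7 (a(L) = -5 + ((⅐)*(-5) - 1*(-1)) = -5 + (-5/7 + 1) = -5 + 2/7 = -33/7)
N(-11)*(26 + a(8)) = (4*(3 + (-11)²)²)*(26 - 33/7) = (4*(3 + 121)²)*(149/7) = (4*124²)*(149/7) = (4*15376)*(149/7) = 61504*(149/7) = 9164096/7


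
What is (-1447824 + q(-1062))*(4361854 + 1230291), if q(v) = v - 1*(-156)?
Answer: -8101508225850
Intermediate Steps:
q(v) = 156 + v (q(v) = v + 156 = 156 + v)
(-1447824 + q(-1062))*(4361854 + 1230291) = (-1447824 + (156 - 1062))*(4361854 + 1230291) = (-1447824 - 906)*5592145 = -1448730*5592145 = -8101508225850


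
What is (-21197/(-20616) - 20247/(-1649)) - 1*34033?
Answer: -68030950051/1999752 ≈ -34020.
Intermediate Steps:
(-21197/(-20616) - 20247/(-1649)) - 1*34033 = (-21197*(-1/20616) - 20247*(-1/1649)) - 34033 = (21197/20616 + 1191/97) - 34033 = 26609765/1999752 - 34033 = -68030950051/1999752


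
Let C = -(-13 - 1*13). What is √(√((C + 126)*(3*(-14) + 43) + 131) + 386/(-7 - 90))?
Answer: √(-37442 + 9409*√283)/97 ≈ 3.5837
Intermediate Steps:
C = 26 (C = -(-13 - 13) = -1*(-26) = 26)
√(√((C + 126)*(3*(-14) + 43) + 131) + 386/(-7 - 90)) = √(√((26 + 126)*(3*(-14) + 43) + 131) + 386/(-7 - 90)) = √(√(152*(-42 + 43) + 131) + 386/(-97)) = √(√(152*1 + 131) + 386*(-1/97)) = √(√(152 + 131) - 386/97) = √(√283 - 386/97) = √(-386/97 + √283)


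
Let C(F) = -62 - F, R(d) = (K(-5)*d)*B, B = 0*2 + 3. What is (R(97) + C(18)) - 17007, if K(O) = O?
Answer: -18542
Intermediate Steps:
B = 3 (B = 0 + 3 = 3)
R(d) = -15*d (R(d) = -5*d*3 = -15*d)
(R(97) + C(18)) - 17007 = (-15*97 + (-62 - 1*18)) - 17007 = (-1455 + (-62 - 18)) - 17007 = (-1455 - 80) - 17007 = -1535 - 17007 = -18542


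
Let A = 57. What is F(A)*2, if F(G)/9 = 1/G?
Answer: 6/19 ≈ 0.31579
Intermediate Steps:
F(G) = 9/G
F(A)*2 = (9/57)*2 = (9*(1/57))*2 = (3/19)*2 = 6/19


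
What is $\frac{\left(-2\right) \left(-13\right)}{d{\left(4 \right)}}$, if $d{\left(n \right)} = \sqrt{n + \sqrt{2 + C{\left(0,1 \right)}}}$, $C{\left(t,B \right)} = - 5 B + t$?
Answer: $\frac{26}{\sqrt{4 + i \sqrt{3}}} \approx 12.194 - 2.5268 i$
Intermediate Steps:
$C{\left(t,B \right)} = t - 5 B$
$d{\left(n \right)} = \sqrt{n + i \sqrt{3}}$ ($d{\left(n \right)} = \sqrt{n + \sqrt{2 + \left(0 - 5\right)}} = \sqrt{n + \sqrt{2 - 5}} = \sqrt{n + \sqrt{-3}} = \sqrt{n + i \sqrt{3}}$)
$\frac{\left(-2\right) \left(-13\right)}{d{\left(4 \right)}} = \frac{\left(-2\right) \left(-13\right)}{\sqrt{4 + i \sqrt{3}}} = \frac{26}{\sqrt{4 + i \sqrt{3}}}$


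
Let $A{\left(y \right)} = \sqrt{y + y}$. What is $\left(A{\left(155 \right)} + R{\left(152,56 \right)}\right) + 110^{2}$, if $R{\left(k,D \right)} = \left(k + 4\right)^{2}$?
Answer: $36436 + \sqrt{310} \approx 36454.0$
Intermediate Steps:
$R{\left(k,D \right)} = \left(4 + k\right)^{2}$
$A{\left(y \right)} = \sqrt{2} \sqrt{y}$ ($A{\left(y \right)} = \sqrt{2 y} = \sqrt{2} \sqrt{y}$)
$\left(A{\left(155 \right)} + R{\left(152,56 \right)}\right) + 110^{2} = \left(\sqrt{2} \sqrt{155} + \left(4 + 152\right)^{2}\right) + 110^{2} = \left(\sqrt{310} + 156^{2}\right) + 12100 = \left(\sqrt{310} + 24336\right) + 12100 = \left(24336 + \sqrt{310}\right) + 12100 = 36436 + \sqrt{310}$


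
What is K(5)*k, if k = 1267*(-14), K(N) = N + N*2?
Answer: -266070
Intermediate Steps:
K(N) = 3*N (K(N) = N + 2*N = 3*N)
k = -17738
K(5)*k = (3*5)*(-17738) = 15*(-17738) = -266070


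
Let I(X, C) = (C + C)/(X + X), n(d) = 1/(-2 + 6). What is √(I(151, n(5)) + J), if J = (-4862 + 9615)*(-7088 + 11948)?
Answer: √2106774094471/302 ≈ 4806.2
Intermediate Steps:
J = 23099580 (J = 4753*4860 = 23099580)
n(d) = ¼ (n(d) = 1/4 = ¼)
I(X, C) = C/X (I(X, C) = (2*C)/((2*X)) = (2*C)*(1/(2*X)) = C/X)
√(I(151, n(5)) + J) = √((¼)/151 + 23099580) = √((¼)*(1/151) + 23099580) = √(1/604 + 23099580) = √(13952146321/604) = √2106774094471/302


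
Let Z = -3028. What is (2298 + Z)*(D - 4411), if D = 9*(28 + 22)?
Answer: 2891530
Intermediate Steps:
D = 450 (D = 9*50 = 450)
(2298 + Z)*(D - 4411) = (2298 - 3028)*(450 - 4411) = -730*(-3961) = 2891530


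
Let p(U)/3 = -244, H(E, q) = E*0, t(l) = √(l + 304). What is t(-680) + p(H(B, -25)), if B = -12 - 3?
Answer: -732 + 2*I*√94 ≈ -732.0 + 19.391*I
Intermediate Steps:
t(l) = √(304 + l)
B = -15
H(E, q) = 0
p(U) = -732 (p(U) = 3*(-244) = -732)
t(-680) + p(H(B, -25)) = √(304 - 680) - 732 = √(-376) - 732 = 2*I*√94 - 732 = -732 + 2*I*√94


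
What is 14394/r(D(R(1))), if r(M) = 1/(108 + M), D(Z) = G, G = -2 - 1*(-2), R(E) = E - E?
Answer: 1554552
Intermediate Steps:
R(E) = 0
G = 0 (G = -2 + 2 = 0)
D(Z) = 0
14394/r(D(R(1))) = 14394/(1/(108 + 0)) = 14394/(1/108) = 14394*108 = 1554552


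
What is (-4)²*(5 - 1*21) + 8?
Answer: -248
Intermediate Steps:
(-4)²*(5 - 1*21) + 8 = 16*(5 - 21) + 8 = 16*(-16) + 8 = -256 + 8 = -248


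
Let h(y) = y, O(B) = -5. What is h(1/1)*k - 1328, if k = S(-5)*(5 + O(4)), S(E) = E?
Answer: -1328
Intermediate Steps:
k = 0 (k = -5*(5 - 5) = -5*0 = 0)
h(1/1)*k - 1328 = 0/1 - 1328 = 1*0 - 1328 = 0 - 1328 = -1328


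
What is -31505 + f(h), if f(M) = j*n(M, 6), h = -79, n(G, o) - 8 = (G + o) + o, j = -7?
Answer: -31092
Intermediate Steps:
n(G, o) = 8 + G + 2*o (n(G, o) = 8 + ((G + o) + o) = 8 + (G + 2*o) = 8 + G + 2*o)
f(M) = -140 - 7*M (f(M) = -7*(8 + M + 2*6) = -7*(8 + M + 12) = -7*(20 + M) = -140 - 7*M)
-31505 + f(h) = -31505 + (-140 - 7*(-79)) = -31505 + (-140 + 553) = -31505 + 413 = -31092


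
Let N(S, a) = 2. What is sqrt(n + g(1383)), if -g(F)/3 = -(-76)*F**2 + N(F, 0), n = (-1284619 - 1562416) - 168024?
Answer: I*sqrt(439108157) ≈ 20955.0*I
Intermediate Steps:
n = -3015059 (n = -2847035 - 168024 = -3015059)
g(F) = -6 - 228*F**2 (g(F) = -3*(-(-76)*F**2 + 2) = -3*(76*F**2 + 2) = -3*(2 + 76*F**2) = -6 - 228*F**2)
sqrt(n + g(1383)) = sqrt(-3015059 + (-6 - 228*1383**2)) = sqrt(-3015059 + (-6 - 228*1912689)) = sqrt(-3015059 + (-6 - 436093092)) = sqrt(-3015059 - 436093098) = sqrt(-439108157) = I*sqrt(439108157)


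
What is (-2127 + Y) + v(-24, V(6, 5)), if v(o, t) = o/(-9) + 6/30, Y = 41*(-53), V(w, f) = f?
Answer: -64457/15 ≈ -4297.1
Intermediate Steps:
Y = -2173
v(o, t) = ⅕ - o/9 (v(o, t) = o*(-⅑) + 6*(1/30) = -o/9 + ⅕ = ⅕ - o/9)
(-2127 + Y) + v(-24, V(6, 5)) = (-2127 - 2173) + (⅕ - ⅑*(-24)) = -4300 + (⅕ + 8/3) = -4300 + 43/15 = -64457/15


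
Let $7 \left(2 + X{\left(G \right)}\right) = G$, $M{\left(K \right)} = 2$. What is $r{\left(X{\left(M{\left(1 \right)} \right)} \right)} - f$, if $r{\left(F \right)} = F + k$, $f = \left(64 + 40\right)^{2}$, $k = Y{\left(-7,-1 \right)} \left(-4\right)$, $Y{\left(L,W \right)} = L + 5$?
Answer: $- \frac{75668}{7} \approx -10810.0$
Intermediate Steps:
$Y{\left(L,W \right)} = 5 + L$
$k = 8$ ($k = \left(5 - 7\right) \left(-4\right) = \left(-2\right) \left(-4\right) = 8$)
$X{\left(G \right)} = -2 + \frac{G}{7}$
$f = 10816$ ($f = 104^{2} = 10816$)
$r{\left(F \right)} = 8 + F$ ($r{\left(F \right)} = F + 8 = 8 + F$)
$r{\left(X{\left(M{\left(1 \right)} \right)} \right)} - f = \left(8 + \left(-2 + \frac{1}{7} \cdot 2\right)\right) - 10816 = \left(8 + \left(-2 + \frac{2}{7}\right)\right) - 10816 = \left(8 - \frac{12}{7}\right) - 10816 = \frac{44}{7} - 10816 = - \frac{75668}{7}$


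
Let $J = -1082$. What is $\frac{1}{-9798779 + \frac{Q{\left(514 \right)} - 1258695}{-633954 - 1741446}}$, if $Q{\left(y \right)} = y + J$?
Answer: $- \frac{2375400}{23276018377337} \approx -1.0205 \cdot 10^{-7}$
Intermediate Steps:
$Q{\left(y \right)} = -1082 + y$ ($Q{\left(y \right)} = y - 1082 = -1082 + y$)
$\frac{1}{-9798779 + \frac{Q{\left(514 \right)} - 1258695}{-633954 - 1741446}} = \frac{1}{-9798779 + \frac{\left(-1082 + 514\right) - 1258695}{-633954 - 1741446}} = \frac{1}{-9798779 + \frac{-568 - 1258695}{-2375400}} = \frac{1}{-9798779 - - \frac{1259263}{2375400}} = \frac{1}{-9798779 + \frac{1259263}{2375400}} = \frac{1}{- \frac{23276018377337}{2375400}} = - \frac{2375400}{23276018377337}$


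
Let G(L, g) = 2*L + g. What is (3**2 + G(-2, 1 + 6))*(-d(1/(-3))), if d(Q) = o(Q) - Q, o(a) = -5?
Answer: 56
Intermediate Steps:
G(L, g) = g + 2*L
d(Q) = -5 - Q
(3**2 + G(-2, 1 + 6))*(-d(1/(-3))) = (3**2 + ((1 + 6) + 2*(-2)))*(-(-5 - 1/(-3))) = (9 + (7 - 4))*(-(-5 - 1*(-1/3))) = (9 + 3)*(-(-5 + 1/3)) = 12*(-1*(-14/3)) = 12*(14/3) = 56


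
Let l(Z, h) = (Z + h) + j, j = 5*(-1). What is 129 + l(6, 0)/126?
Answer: 16255/126 ≈ 129.01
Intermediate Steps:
j = -5
l(Z, h) = -5 + Z + h (l(Z, h) = (Z + h) - 5 = -5 + Z + h)
129 + l(6, 0)/126 = 129 + (-5 + 6 + 0)/126 = 129 + 1*(1/126) = 129 + 1/126 = 16255/126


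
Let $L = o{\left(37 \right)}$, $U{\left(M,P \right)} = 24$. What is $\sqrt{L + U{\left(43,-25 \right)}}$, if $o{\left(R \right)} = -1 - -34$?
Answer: $\sqrt{57} \approx 7.5498$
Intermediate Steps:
$o{\left(R \right)} = 33$ ($o{\left(R \right)} = -1 + 34 = 33$)
$L = 33$
$\sqrt{L + U{\left(43,-25 \right)}} = \sqrt{33 + 24} = \sqrt{57}$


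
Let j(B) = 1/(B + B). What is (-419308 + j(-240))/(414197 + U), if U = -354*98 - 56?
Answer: -201267841/182135520 ≈ -1.1050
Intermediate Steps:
j(B) = 1/(2*B)
U = -34748 (U = -34692 - 56 = -34748)
(-419308 + j(-240))/(414197 + U) = (-419308 + (½)/(-240))/(414197 - 34748) = (-419308 + (½)*(-1/240))/379449 = (-419308 - 1/480)*(1/379449) = -201267841/480*1/379449 = -201267841/182135520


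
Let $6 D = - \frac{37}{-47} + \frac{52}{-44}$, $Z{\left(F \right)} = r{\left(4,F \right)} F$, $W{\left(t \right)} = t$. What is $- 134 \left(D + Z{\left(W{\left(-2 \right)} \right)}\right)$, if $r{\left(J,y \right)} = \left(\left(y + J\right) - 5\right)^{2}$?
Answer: $\frac{1251560}{517} \approx 2420.8$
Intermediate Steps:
$r{\left(J,y \right)} = \left(-5 + J + y\right)^{2}$ ($r{\left(J,y \right)} = \left(\left(J + y\right) - 5\right)^{2} = \left(-5 + J + y\right)^{2}$)
$Z{\left(F \right)} = F \left(-1 + F\right)^{2}$ ($Z{\left(F \right)} = \left(-5 + 4 + F\right)^{2} F = \left(-1 + F\right)^{2} F = F \left(-1 + F\right)^{2}$)
$D = - \frac{34}{517}$ ($D = \frac{- \frac{37}{-47} + \frac{52}{-44}}{6} = \frac{\left(-37\right) \left(- \frac{1}{47}\right) + 52 \left(- \frac{1}{44}\right)}{6} = \frac{\frac{37}{47} - \frac{13}{11}}{6} = \frac{1}{6} \left(- \frac{204}{517}\right) = - \frac{34}{517} \approx -0.065764$)
$- 134 \left(D + Z{\left(W{\left(-2 \right)} \right)}\right) = - 134 \left(- \frac{34}{517} - 2 \left(-1 - 2\right)^{2}\right) = - 134 \left(- \frac{34}{517} - 2 \left(-3\right)^{2}\right) = - 134 \left(- \frac{34}{517} - 18\right) = \left(-134\right) \left(- \frac{9340}{517}\right) = \frac{1251560}{517}$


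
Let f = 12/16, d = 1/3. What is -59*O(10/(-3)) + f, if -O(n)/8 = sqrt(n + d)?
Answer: 3/4 + 472*I*sqrt(3) ≈ 0.75 + 817.53*I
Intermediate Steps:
d = 1/3 ≈ 0.33333
O(n) = -8*sqrt(1/3 + n) (O(n) = -8*sqrt(n + 1/3) = -8*sqrt(1/3 + n))
f = 3/4 (f = 12*(1/16) = 3/4 ≈ 0.75000)
-59*O(10/(-3)) + f = -(-472)*sqrt(3 + 9*(10/(-3)))/3 + 3/4 = -(-472)*sqrt(3 + 9*(10*(-1/3)))/3 + 3/4 = -(-472)*sqrt(3 + 9*(-10/3))/3 + 3/4 = -(-472)*sqrt(3 - 30)/3 + 3/4 = -(-472)*sqrt(-27)/3 + 3/4 = -(-472)*3*I*sqrt(3)/3 + 3/4 = -(-472)*I*sqrt(3) + 3/4 = 472*I*sqrt(3) + 3/4 = 3/4 + 472*I*sqrt(3)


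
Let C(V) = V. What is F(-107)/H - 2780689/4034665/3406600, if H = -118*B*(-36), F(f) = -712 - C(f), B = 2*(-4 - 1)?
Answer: 207882454966907/14596648155918000 ≈ 0.014242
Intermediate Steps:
B = -10 (B = 2*(-5) = -10)
F(f) = -712 - f
H = -42480 (H = -118*(-10)*(-36) = 1180*(-36) = -42480)
F(-107)/H - 2780689/4034665/3406600 = (-712 - 1*(-107))/(-42480) - 2780689/4034665/3406600 = (-712 + 107)*(-1/42480) - 2780689*1/4034665*(1/3406600) = -605*(-1/42480) - 2780689/4034665*1/3406600 = 121/8496 - 2780689/13744489789000 = 207882454966907/14596648155918000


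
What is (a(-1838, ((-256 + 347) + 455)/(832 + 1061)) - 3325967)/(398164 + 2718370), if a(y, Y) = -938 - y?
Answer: -3325067/3116534 ≈ -1.0669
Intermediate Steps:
(a(-1838, ((-256 + 347) + 455)/(832 + 1061)) - 3325967)/(398164 + 2718370) = ((-938 - 1*(-1838)) - 3325967)/(398164 + 2718370) = ((-938 + 1838) - 3325967)/3116534 = (900 - 3325967)*(1/3116534) = -3325067*1/3116534 = -3325067/3116534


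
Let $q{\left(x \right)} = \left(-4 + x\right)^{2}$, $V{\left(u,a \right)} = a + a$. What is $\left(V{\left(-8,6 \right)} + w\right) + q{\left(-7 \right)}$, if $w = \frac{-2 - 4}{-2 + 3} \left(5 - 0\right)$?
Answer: $103$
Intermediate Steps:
$V{\left(u,a \right)} = 2 a$
$w = -30$ ($w = - \frac{6}{1} \left(5 + \left(-5 + 5\right)\right) = \left(-6\right) 1 \left(5 + 0\right) = \left(-6\right) 5 = -30$)
$\left(V{\left(-8,6 \right)} + w\right) + q{\left(-7 \right)} = \left(2 \cdot 6 - 30\right) + \left(-4 - 7\right)^{2} = \left(12 - 30\right) + \left(-11\right)^{2} = -18 + 121 = 103$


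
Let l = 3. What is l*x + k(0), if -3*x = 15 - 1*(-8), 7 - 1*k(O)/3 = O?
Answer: -2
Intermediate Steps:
k(O) = 21 - 3*O
x = -23/3 (x = -(15 - 1*(-8))/3 = -(15 + 8)/3 = -⅓*23 = -23/3 ≈ -7.6667)
l*x + k(0) = 3*(-23/3) + (21 - 3*0) = -23 + (21 + 0) = -23 + 21 = -2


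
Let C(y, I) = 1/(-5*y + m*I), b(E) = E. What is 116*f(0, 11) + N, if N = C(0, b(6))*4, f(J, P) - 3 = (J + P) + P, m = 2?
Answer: 8701/3 ≈ 2900.3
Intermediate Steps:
f(J, P) = 3 + J + 2*P (f(J, P) = 3 + ((J + P) + P) = 3 + (J + 2*P) = 3 + J + 2*P)
C(y, I) = 1/(-5*y + 2*I)
N = 1/3 (N = 4/(-5*0 + 2*6) = 4/(0 + 12) = 4/12 = (1/12)*4 = 1/3 ≈ 0.33333)
116*f(0, 11) + N = 116*(3 + 0 + 2*11) + 1/3 = 116*(3 + 0 + 22) + 1/3 = 116*25 + 1/3 = 2900 + 1/3 = 8701/3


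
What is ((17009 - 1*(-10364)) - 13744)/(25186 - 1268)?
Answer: 13629/23918 ≈ 0.56982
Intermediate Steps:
((17009 - 1*(-10364)) - 13744)/(25186 - 1268) = ((17009 + 10364) - 13744)/23918 = (27373 - 13744)*(1/23918) = 13629*(1/23918) = 13629/23918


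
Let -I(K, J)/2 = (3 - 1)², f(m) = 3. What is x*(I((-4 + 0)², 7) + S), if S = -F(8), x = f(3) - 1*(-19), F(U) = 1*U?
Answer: -352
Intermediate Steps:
F(U) = U
I(K, J) = -8 (I(K, J) = -2*(3 - 1)² = -2*2² = -2*4 = -8)
x = 22 (x = 3 - 1*(-19) = 3 + 19 = 22)
S = -8 (S = -1*8 = -8)
x*(I((-4 + 0)², 7) + S) = 22*(-8 - 8) = 22*(-16) = -352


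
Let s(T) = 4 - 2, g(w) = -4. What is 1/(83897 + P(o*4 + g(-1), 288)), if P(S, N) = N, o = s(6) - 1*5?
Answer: 1/84185 ≈ 1.1879e-5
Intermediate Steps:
s(T) = 2
o = -3 (o = 2 - 1*5 = 2 - 5 = -3)
1/(83897 + P(o*4 + g(-1), 288)) = 1/(83897 + 288) = 1/84185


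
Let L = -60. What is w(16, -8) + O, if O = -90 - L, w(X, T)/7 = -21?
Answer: -177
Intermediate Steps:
w(X, T) = -147 (w(X, T) = 7*(-21) = -147)
O = -30 (O = -90 - 1*(-60) = -90 + 60 = -30)
w(16, -8) + O = -147 - 30 = -177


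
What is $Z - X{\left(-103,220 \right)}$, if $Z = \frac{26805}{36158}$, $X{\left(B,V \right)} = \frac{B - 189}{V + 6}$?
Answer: $\frac{8308033}{4085854} \approx 2.0334$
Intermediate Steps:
$X{\left(B,V \right)} = \frac{-189 + B}{6 + V}$
$Z = \frac{26805}{36158}$ ($Z = 26805 \cdot \frac{1}{36158} = \frac{26805}{36158} \approx 0.74133$)
$Z - X{\left(-103,220 \right)} = \frac{26805}{36158} - \frac{-189 - 103}{6 + 220} = \frac{26805}{36158} - \frac{1}{226} \left(-292\right) = \frac{26805}{36158} - - \frac{146}{113} = \frac{26805}{36158} + \frac{146}{113} = \frac{8308033}{4085854}$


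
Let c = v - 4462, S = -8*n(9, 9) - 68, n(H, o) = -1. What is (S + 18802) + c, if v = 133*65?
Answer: 22925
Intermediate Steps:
v = 8645
S = -60 (S = -8*(-1) - 68 = 8 - 68 = -60)
c = 4183 (c = 8645 - 4462 = 4183)
(S + 18802) + c = (-60 + 18802) + 4183 = 18742 + 4183 = 22925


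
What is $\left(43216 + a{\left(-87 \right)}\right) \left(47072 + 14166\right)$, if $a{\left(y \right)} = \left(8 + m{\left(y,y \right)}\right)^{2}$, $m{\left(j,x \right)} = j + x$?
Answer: $4333935736$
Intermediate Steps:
$a{\left(y \right)} = \left(8 + 2 y\right)^{2}$ ($a{\left(y \right)} = \left(8 + \left(y + y\right)\right)^{2} = \left(8 + 2 y\right)^{2}$)
$\left(43216 + a{\left(-87 \right)}\right) \left(47072 + 14166\right) = \left(43216 + 4 \left(4 - 87\right)^{2}\right) \left(47072 + 14166\right) = \left(43216 + 4 \left(-83\right)^{2}\right) 61238 = \left(43216 + 4 \cdot 6889\right) 61238 = \left(43216 + 27556\right) 61238 = 70772 \cdot 61238 = 4333935736$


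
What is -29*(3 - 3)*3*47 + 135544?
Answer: 135544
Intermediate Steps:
-29*(3 - 3)*3*47 + 135544 = -0*3*47 + 135544 = -29*0*47 + 135544 = 0*47 + 135544 = 0 + 135544 = 135544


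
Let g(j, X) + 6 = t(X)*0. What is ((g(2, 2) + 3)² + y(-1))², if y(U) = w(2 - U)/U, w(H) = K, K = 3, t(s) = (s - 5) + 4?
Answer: 36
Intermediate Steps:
t(s) = -1 + s (t(s) = (-5 + s) + 4 = -1 + s)
w(H) = 3
g(j, X) = -6 (g(j, X) = -6 + (-1 + X)*0 = -6 + 0 = -6)
y(U) = 3/U
((g(2, 2) + 3)² + y(-1))² = ((-6 + 3)² + 3/(-1))² = ((-3)² + 3*(-1))² = (9 - 3)² = 6² = 36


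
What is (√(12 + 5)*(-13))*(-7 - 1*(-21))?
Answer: -182*√17 ≈ -750.41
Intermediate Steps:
(√(12 + 5)*(-13))*(-7 - 1*(-21)) = (√17*(-13))*(-7 + 21) = -13*√17*14 = -182*√17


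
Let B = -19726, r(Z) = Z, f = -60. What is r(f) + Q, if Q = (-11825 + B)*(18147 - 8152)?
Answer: -315352305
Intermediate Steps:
Q = -315352245 (Q = (-11825 - 19726)*(18147 - 8152) = -31551*9995 = -315352245)
r(f) + Q = -60 - 315352245 = -315352305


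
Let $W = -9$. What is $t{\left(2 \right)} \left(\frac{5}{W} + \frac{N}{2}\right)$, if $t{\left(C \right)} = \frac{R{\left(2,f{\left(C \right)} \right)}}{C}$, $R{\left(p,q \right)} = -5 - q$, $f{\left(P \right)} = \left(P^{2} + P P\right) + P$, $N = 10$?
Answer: $- \frac{100}{3} \approx -33.333$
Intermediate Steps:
$f{\left(P \right)} = P + 2 P^{2}$ ($f{\left(P \right)} = \left(P^{2} + P^{2}\right) + P = 2 P^{2} + P = P + 2 P^{2}$)
$t{\left(C \right)} = \frac{-5 - C \left(1 + 2 C\right)}{C}$
$t{\left(2 \right)} \left(\frac{5}{W} + \frac{N}{2}\right) = \left(-1 - \frac{5}{2} - 4\right) \left(\frac{5}{-9} + \frac{10}{2}\right) = \left(-1 - \frac{5}{2} - 4\right) \left(5 \left(- \frac{1}{9}\right) + 10 \cdot \frac{1}{2}\right) = \left(-1 - \frac{5}{2} - 4\right) \left(- \frac{5}{9} + 5\right) = \left(- \frac{15}{2}\right) \frac{40}{9} = - \frac{100}{3}$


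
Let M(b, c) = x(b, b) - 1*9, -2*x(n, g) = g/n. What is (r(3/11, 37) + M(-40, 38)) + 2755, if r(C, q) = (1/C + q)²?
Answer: 79187/18 ≈ 4399.3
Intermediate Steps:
x(n, g) = -g/(2*n)
M(b, c) = -19/2 (M(b, c) = -b/(2*b) - 1*9 = -½ - 9 = -19/2)
r(C, q) = (q + 1/C)²
(r(3/11, 37) + M(-40, 38)) + 2755 = ((1 + (3/11)*37)²/(3/11)² - 19/2) + 2755 = (121*(1 + 111/11)²/9 - 19/2) + 2755 = (121*(122/11)²/9 - 19/2) + 2755 = ((121/9)*(14884/121) - 19/2) + 2755 = (14884/9 - 19/2) + 2755 = 29597/18 + 2755 = 79187/18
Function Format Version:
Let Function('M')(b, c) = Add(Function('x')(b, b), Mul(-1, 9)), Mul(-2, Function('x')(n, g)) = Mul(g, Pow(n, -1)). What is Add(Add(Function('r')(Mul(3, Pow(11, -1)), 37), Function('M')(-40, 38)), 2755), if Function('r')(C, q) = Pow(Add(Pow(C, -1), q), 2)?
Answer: Rational(79187, 18) ≈ 4399.3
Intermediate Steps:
Function('x')(n, g) = Mul(Rational(-1, 2), g, Pow(n, -1)) (Function('x')(n, g) = Mul(Rational(-1, 2), Mul(g, Pow(n, -1))) = Mul(Rational(-1, 2), g, Pow(n, -1)))
Function('M')(b, c) = Rational(-19, 2) (Function('M')(b, c) = Add(Mul(Rational(-1, 2), b, Pow(b, -1)), Mul(-1, 9)) = Add(Rational(-1, 2), -9) = Rational(-19, 2))
Function('r')(C, q) = Pow(Add(q, Pow(C, -1)), 2)
Add(Add(Function('r')(Mul(3, Pow(11, -1)), 37), Function('M')(-40, 38)), 2755) = Add(Add(Mul(Pow(Mul(3, Pow(11, -1)), -2), Pow(Add(1, Mul(Mul(3, Pow(11, -1)), 37)), 2)), Rational(-19, 2)), 2755) = Add(Add(Mul(Pow(Mul(3, Rational(1, 11)), -2), Pow(Add(1, Mul(Mul(3, Rational(1, 11)), 37)), 2)), Rational(-19, 2)), 2755) = Add(Add(Mul(Pow(Rational(3, 11), -2), Pow(Add(1, Mul(Rational(3, 11), 37)), 2)), Rational(-19, 2)), 2755) = Add(Add(Mul(Rational(121, 9), Pow(Add(1, Rational(111, 11)), 2)), Rational(-19, 2)), 2755) = Add(Add(Mul(Rational(121, 9), Pow(Rational(122, 11), 2)), Rational(-19, 2)), 2755) = Add(Add(Mul(Rational(121, 9), Rational(14884, 121)), Rational(-19, 2)), 2755) = Add(Add(Rational(14884, 9), Rational(-19, 2)), 2755) = Add(Rational(29597, 18), 2755) = Rational(79187, 18)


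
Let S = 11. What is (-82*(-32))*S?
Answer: 28864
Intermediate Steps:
(-82*(-32))*S = -82*(-32)*11 = 2624*11 = 28864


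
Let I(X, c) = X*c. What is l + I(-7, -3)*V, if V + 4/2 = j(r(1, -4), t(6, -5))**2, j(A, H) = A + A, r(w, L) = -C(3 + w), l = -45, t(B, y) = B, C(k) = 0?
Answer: -87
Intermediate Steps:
r(w, L) = 0 (r(w, L) = -1*0 = 0)
j(A, H) = 2*A
V = -2 (V = -2 + (2*0)**2 = -2 + 0**2 = -2 + 0 = -2)
l + I(-7, -3)*V = -45 - 7*(-3)*(-2) = -45 + 21*(-2) = -45 - 42 = -87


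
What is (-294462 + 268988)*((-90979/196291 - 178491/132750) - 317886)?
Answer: 35168567847810922349/4342938375 ≈ 8.0979e+9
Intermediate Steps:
(-294462 + 268988)*((-90979/196291 - 178491/132750) - 317886) = -25474*((-90979*1/196291 - 178491*1/132750) - 317886) = -25474*((-90979/196291 - 59497/44250) - 317886) = -25474*(-15704546377/8685876750 - 317886) = -25474*(-2761134321096877/8685876750) = 35168567847810922349/4342938375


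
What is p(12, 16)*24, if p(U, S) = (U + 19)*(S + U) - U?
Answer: 20544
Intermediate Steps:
p(U, S) = -U + (19 + U)*(S + U) (p(U, S) = (19 + U)*(S + U) - U = -U + (19 + U)*(S + U))
p(12, 16)*24 = (12**2 + 18*12 + 19*16 + 16*12)*24 = (144 + 216 + 304 + 192)*24 = 856*24 = 20544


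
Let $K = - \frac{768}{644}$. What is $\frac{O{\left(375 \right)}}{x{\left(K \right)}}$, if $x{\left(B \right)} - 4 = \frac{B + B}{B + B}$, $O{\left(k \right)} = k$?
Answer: $75$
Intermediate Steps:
$K = - \frac{192}{161}$ ($K = \left(-768\right) \frac{1}{644} = - \frac{192}{161} \approx -1.1925$)
$x{\left(B \right)} = 5$ ($x{\left(B \right)} = 4 + \frac{B + B}{B + B} = 4 + \frac{2 B}{2 B} = 4 + 2 B \frac{1}{2 B} = 4 + 1 = 5$)
$\frac{O{\left(375 \right)}}{x{\left(K \right)}} = \frac{375}{5} = 375 \cdot \frac{1}{5} = 75$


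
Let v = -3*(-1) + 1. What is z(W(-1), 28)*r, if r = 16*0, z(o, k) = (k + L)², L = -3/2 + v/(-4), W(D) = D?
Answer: 0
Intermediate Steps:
v = 4 (v = 3 + 1 = 4)
L = -5/2 (L = -3/2 + 4/(-4) = -3*½ + 4*(-¼) = -3/2 - 1 = -5/2 ≈ -2.5000)
z(o, k) = (-5/2 + k)² (z(o, k) = (k - 5/2)² = (-5/2 + k)²)
r = 0
z(W(-1), 28)*r = ((-5 + 2*28)²/4)*0 = ((-5 + 56)²/4)*0 = ((¼)*51²)*0 = ((¼)*2601)*0 = (2601/4)*0 = 0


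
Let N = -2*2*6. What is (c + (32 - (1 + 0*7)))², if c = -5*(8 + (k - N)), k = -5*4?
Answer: 841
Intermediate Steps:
N = -24 (N = -4*6 = -24)
k = -20
c = -60 (c = -5*(8 + (-20 - 1*(-24))) = -5*(8 + (-20 + 24)) = -5*(8 + 4) = -5*12 = -60)
(c + (32 - (1 + 0*7)))² = (-60 + (32 - (1 + 0*7)))² = (-60 + (32 - (1 + 0)))² = (-60 + (32 - 1*1))² = (-60 + (32 - 1))² = (-60 + 31)² = (-29)² = 841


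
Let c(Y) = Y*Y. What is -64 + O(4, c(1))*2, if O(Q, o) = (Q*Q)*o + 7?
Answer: -18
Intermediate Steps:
c(Y) = Y**2
O(Q, o) = 7 + o*Q**2 (O(Q, o) = Q**2*o + 7 = o*Q**2 + 7 = 7 + o*Q**2)
-64 + O(4, c(1))*2 = -64 + (7 + 1**2*4**2)*2 = -64 + (7 + 1*16)*2 = -64 + (7 + 16)*2 = -64 + 23*2 = -64 + 46 = -18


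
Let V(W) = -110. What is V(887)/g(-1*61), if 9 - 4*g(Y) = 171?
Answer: 220/81 ≈ 2.7160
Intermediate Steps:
g(Y) = -81/2 (g(Y) = 9/4 - ¼*171 = 9/4 - 171/4 = -81/2)
V(887)/g(-1*61) = -110/(-81/2) = -110*(-2/81) = 220/81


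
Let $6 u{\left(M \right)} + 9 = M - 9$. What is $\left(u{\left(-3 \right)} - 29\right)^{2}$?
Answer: $\frac{4225}{4} \approx 1056.3$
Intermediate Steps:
$u{\left(M \right)} = -3 + \frac{M}{6}$ ($u{\left(M \right)} = - \frac{3}{2} + \frac{M - 9}{6} = - \frac{3}{2} + \frac{-9 + M}{6} = - \frac{3}{2} + \left(- \frac{3}{2} + \frac{M}{6}\right) = -3 + \frac{M}{6}$)
$\left(u{\left(-3 \right)} - 29\right)^{2} = \left(\left(-3 + \frac{1}{6} \left(-3\right)\right) - 29\right)^{2} = \left(\left(-3 - \frac{1}{2}\right) - 29\right)^{2} = \left(- \frac{7}{2} - 29\right)^{2} = \left(- \frac{65}{2}\right)^{2} = \frac{4225}{4}$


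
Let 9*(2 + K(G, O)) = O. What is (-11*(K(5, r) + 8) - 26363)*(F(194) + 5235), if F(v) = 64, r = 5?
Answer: -1260716884/9 ≈ -1.4008e+8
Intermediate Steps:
K(G, O) = -2 + O/9
(-11*(K(5, r) + 8) - 26363)*(F(194) + 5235) = (-11*((-2 + (1/9)*5) + 8) - 26363)*(64 + 5235) = (-11*((-2 + 5/9) + 8) - 26363)*5299 = (-11*(-13/9 + 8) - 26363)*5299 = (-11*59/9 - 26363)*5299 = (-649/9 - 26363)*5299 = -237916/9*5299 = -1260716884/9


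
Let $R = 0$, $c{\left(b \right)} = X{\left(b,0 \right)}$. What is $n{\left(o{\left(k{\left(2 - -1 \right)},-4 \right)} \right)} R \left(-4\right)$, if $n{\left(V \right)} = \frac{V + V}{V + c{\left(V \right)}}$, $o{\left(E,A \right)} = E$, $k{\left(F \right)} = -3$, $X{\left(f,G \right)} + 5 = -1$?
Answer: $0$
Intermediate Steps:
$X{\left(f,G \right)} = -6$ ($X{\left(f,G \right)} = -5 - 1 = -6$)
$c{\left(b \right)} = -6$
$n{\left(V \right)} = \frac{2 V}{-6 + V}$ ($n{\left(V \right)} = \frac{V + V}{V - 6} = \frac{2 V}{-6 + V}$)
$n{\left(o{\left(k{\left(2 - -1 \right)},-4 \right)} \right)} R \left(-4\right) = 2 \left(-3\right) \frac{1}{-6 - 3} \cdot 0 \left(-4\right) = 2 \left(-3\right) \frac{1}{-9} \cdot 0 = 2 \left(-3\right) \left(- \frac{1}{9}\right) 0 = \frac{2}{3} \cdot 0 = 0$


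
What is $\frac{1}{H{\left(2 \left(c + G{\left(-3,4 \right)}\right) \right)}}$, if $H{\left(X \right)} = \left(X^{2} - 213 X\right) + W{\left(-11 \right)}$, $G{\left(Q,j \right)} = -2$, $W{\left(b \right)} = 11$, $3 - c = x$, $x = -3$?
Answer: $- \frac{1}{1629} \approx -0.00061387$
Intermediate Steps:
$c = 6$ ($c = 3 - -3 = 3 + 3 = 6$)
$H{\left(X \right)} = 11 + X^{2} - 213 X$ ($H{\left(X \right)} = \left(X^{2} - 213 X\right) + 11 = 11 + X^{2} - 213 X$)
$\frac{1}{H{\left(2 \left(c + G{\left(-3,4 \right)}\right) \right)}} = \frac{1}{11 + \left(2 \left(6 - 2\right)\right)^{2} - 213 \cdot 2 \left(6 - 2\right)} = \frac{1}{11 + \left(2 \cdot 4\right)^{2} - 213 \cdot 2 \cdot 4} = \frac{1}{11 + 8^{2} - 1704} = \frac{1}{11 + 64 - 1704} = \frac{1}{-1629} = - \frac{1}{1629}$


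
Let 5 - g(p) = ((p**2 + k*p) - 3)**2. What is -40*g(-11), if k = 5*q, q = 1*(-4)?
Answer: 4569560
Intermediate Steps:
q = -4
k = -20 (k = 5*(-4) = -20)
g(p) = 5 - (-3 + p**2 - 20*p)**2 (g(p) = 5 - ((p**2 - 20*p) - 3)**2 = 5 - (-3 + p**2 - 20*p)**2)
-40*g(-11) = -40*(5 - (3 - 1*(-11)**2 + 20*(-11))**2) = -40*(5 - (3 - 1*121 - 220)**2) = -40*(5 - (3 - 121 - 220)**2) = -40*(5 - 1*(-338)**2) = -40*(5 - 1*114244) = -40*(5 - 114244) = -40*(-114239) = 4569560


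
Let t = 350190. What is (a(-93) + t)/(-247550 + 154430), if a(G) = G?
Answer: -116699/31040 ≈ -3.7596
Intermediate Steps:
(a(-93) + t)/(-247550 + 154430) = (-93 + 350190)/(-247550 + 154430) = 350097/(-93120) = 350097*(-1/93120) = -116699/31040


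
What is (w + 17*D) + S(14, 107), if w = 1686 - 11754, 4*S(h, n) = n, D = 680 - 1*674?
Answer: -39757/4 ≈ -9939.3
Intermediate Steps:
D = 6 (D = 680 - 674 = 6)
S(h, n) = n/4
w = -10068
(w + 17*D) + S(14, 107) = (-10068 + 17*6) + (¼)*107 = (-10068 + 102) + 107/4 = -9966 + 107/4 = -39757/4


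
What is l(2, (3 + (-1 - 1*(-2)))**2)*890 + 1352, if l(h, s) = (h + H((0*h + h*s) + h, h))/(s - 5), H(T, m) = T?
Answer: 46912/11 ≈ 4264.7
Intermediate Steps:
l(h, s) = (2*h + h*s)/(-5 + s) (l(h, s) = (h + ((0*h + h*s) + h))/(s - 5) = (h + ((0 + h*s) + h))/(-5 + s) = (h + (h*s + h))/(-5 + s) = (h + (h + h*s))/(-5 + s) = (2*h + h*s)/(-5 + s))
l(2, (3 + (-1 - 1*(-2)))**2)*890 + 1352 = (2*(2 + (3 + (-1 - 1*(-2)))**2)/(-5 + (3 + (-1 - 1*(-2)))**2))*890 + 1352 = (2*(2 + (3 + (-1 + 2))**2)/(-5 + (3 + (-1 + 2))**2))*890 + 1352 = (2*(2 + (3 + 1)**2)/(-5 + (3 + 1)**2))*890 + 1352 = (2*(2 + 4**2)/(-5 + 4**2))*890 + 1352 = (2*(2 + 16)/(-5 + 16))*890 + 1352 = (2*18/11)*890 + 1352 = (2*(1/11)*18)*890 + 1352 = (36/11)*890 + 1352 = 32040/11 + 1352 = 46912/11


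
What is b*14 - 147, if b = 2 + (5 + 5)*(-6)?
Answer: -959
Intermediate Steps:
b = -58 (b = 2 + 10*(-6) = 2 - 60 = -58)
b*14 - 147 = -58*14 - 147 = -812 - 147 = -959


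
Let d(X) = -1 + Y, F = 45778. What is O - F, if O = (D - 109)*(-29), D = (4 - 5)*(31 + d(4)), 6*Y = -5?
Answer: -250627/6 ≈ -41771.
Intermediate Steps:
Y = -5/6 (Y = (1/6)*(-5) = -5/6 ≈ -0.83333)
d(X) = -11/6 (d(X) = -1 - 5/6 = -11/6)
D = -175/6 (D = (4 - 5)*(31 - 11/6) = -1*175/6 = -175/6 ≈ -29.167)
O = 24041/6 (O = (-175/6 - 109)*(-29) = -829/6*(-29) = 24041/6 ≈ 4006.8)
O - F = 24041/6 - 1*45778 = 24041/6 - 45778 = -250627/6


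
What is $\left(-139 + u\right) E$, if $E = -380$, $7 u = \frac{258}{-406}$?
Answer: $\frac{75106240}{1421} \approx 52855.0$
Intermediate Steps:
$u = - \frac{129}{1421}$ ($u = \frac{258 \frac{1}{-406}}{7} = \frac{258 \left(- \frac{1}{406}\right)}{7} = \frac{1}{7} \left(- \frac{129}{203}\right) = - \frac{129}{1421} \approx -0.090781$)
$\left(-139 + u\right) E = \left(-139 - \frac{129}{1421}\right) \left(-380\right) = \left(- \frac{197648}{1421}\right) \left(-380\right) = \frac{75106240}{1421}$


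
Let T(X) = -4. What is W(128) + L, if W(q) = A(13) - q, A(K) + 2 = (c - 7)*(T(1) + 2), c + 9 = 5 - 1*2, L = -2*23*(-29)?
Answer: 1230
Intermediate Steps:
L = 1334 (L = -46*(-29) = 1334)
c = -6 (c = -9 + (5 - 1*2) = -9 + (5 - 2) = -9 + 3 = -6)
A(K) = 24 (A(K) = -2 + (-6 - 7)*(-4 + 2) = -2 - 13*(-2) = -2 + 26 = 24)
W(q) = 24 - q
W(128) + L = (24 - 1*128) + 1334 = (24 - 128) + 1334 = -104 + 1334 = 1230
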